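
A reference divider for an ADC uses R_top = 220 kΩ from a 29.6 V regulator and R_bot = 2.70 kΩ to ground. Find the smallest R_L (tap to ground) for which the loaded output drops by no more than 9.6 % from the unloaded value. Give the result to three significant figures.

Output resistance R_th = R_top‖R_bot = (220 × 2.70)/222.7 = 2.667 kΩ.
The fractional drop is R_th/(R_th + R_L); requiring this ≤ 0.0960 gives R_L ≥ R_th(1/0.0960 − 1) = 2.667 × 9.417 = 25.1 kΩ.

R_L(min) ≈ 25.1 kΩ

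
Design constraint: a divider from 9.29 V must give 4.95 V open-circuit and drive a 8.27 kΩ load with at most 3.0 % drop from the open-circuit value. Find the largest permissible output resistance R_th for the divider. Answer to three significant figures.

Loading drop = R_th/(R_th + R_L) ≤ 0.0300, so R_th ≤ R_L · ε/(1−ε) = 8.27 kΩ × 0.0300/0.9700 = 256 Ω.

R_th ≤ 256 Ω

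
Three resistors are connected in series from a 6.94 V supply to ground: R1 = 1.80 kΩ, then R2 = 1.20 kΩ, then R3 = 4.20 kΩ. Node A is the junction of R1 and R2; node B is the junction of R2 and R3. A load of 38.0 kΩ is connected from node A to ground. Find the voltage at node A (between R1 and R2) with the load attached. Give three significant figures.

Below node A the series string R2+R3 = 5.400 kΩ sits in parallel with the 38.0 kΩ load: 4.728 kΩ.
V_A = 6.94 × 4.728/(1.80 + 4.728) = 5.03 V.

V ≈ 5.03 V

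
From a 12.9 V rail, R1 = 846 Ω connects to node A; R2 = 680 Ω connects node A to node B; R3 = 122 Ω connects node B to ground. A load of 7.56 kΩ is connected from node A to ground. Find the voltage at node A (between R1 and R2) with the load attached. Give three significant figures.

Below node A the series string R2+R3 = 802.0 Ω sits in parallel with the 7560 Ω load: 725.1 Ω.
V_A = 12.9 × 725.1/(846 + 725.1) = 5.95 V.

V ≈ 5.95 V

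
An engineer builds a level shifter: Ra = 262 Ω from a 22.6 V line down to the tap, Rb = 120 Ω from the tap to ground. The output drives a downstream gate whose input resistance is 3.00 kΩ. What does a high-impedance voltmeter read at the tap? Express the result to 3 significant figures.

V_out ≈ 6.91 V

The load sits in parallel with Rb: Rb‖R_L = (120 × 3000) / (120 + 3000) = 115.4 Ω.
V_out = 22.6 × 115.4 / (262 + 115.4) = 22.6 × 115.4/377.4 = 6.91 V.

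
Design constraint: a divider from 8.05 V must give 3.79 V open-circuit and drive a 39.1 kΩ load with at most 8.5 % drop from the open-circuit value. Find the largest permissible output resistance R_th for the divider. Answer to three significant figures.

Loading drop = R_th/(R_th + R_L) ≤ 0.0850, so R_th ≤ R_L · ε/(1−ε) = 39.1 kΩ × 0.0850/0.9150 = 3.63 kΩ.
(Any R1, R2 with R2/(R1+R2) = 0.471 and R1‖R2 ≤ 3.63 kΩ will meet the spec.)

R_th ≤ 3.63 kΩ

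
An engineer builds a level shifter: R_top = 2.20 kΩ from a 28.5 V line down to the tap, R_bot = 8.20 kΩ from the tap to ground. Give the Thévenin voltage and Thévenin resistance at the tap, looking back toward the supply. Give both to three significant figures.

V_th = 22.5 V, R_th = 1.73 kΩ

V_th is the open-circuit tap voltage: 28.5 × 8.20/(2.20 + 8.20) = 22.5 V.
With the supply zeroed, R_top and R_bot appear in parallel from the tap: R_th = R_top‖R_bot = (2.20 × 8.20)/10.40 = 1.73 kΩ.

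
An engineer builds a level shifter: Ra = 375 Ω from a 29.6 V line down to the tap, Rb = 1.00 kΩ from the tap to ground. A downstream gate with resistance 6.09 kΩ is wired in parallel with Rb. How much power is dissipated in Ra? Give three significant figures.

P ≈ 216 mW

Total resistance from the source is Ra + (Rb‖R_L) = 1234 Ω, so I = 29.6/1234 Ω = 23.99 mA.
P = I²·Ra = (23.99 mA)² × 375 Ω = 216 mW.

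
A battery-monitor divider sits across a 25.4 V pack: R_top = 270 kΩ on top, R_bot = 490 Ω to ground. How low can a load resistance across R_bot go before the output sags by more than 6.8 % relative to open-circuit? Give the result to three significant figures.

R_L(min) ≈ 6.70 kΩ

Output resistance R_th = R_top‖R_bot = (270000 × 490)/270500 = 489.1 Ω.
The fractional drop is R_th/(R_th + R_L); requiring this ≤ 0.0680 gives R_L ≥ R_th(1/0.0680 − 1) = 489.1 × 13.71 = 6.70 kΩ.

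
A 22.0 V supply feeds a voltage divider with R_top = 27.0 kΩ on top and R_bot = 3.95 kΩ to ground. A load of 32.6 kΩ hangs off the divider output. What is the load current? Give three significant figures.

I_L ≈ 0.0779 mA

R_bot‖R_L = 3.523 kΩ; V_out = 22.0 × 3.523/30.52 = 2.539 V.
I_L = V_out / R_L = 2.539 / 32.6 kΩ = 0.0779 mA.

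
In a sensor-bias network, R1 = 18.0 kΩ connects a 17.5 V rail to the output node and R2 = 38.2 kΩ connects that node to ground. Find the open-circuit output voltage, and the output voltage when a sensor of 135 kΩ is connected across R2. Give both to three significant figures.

Unloaded: 11.9 V; loaded: 10.9 V

Open-circuit: V = 17.5 × 38.2/(18.0 + 38.2) = 11.9 V.
With the load, R2 becomes R2‖R_L = 29.77 kΩ, so V = 17.5 × 29.77/47.77 = 10.9 V.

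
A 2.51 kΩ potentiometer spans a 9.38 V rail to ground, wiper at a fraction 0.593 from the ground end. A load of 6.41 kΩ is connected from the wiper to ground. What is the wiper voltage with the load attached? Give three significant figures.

V ≈ 5.08 V

The wiper splits the pot into (1−α)R = 1.022 kΩ above and αR = 1.488 kΩ below.
Lower section ‖ load = 1.208 kΩ.
V_wiper = 9.38 × 1.208/(1.022 + 1.208) = 5.08 V.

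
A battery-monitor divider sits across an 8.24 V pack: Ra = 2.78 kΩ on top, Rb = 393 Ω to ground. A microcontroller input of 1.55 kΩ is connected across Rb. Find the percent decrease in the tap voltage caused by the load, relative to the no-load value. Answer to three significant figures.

18.2 %

Unloaded V = 8.24 × 393/3173 = 1.021 V.
Loaded: Rb‖R_L = 313.5 Ω, giving V = 8.24 × 313.5/3094 = 0.8351 V.
Drop = (1.021 − 0.8351) / 1.021 = 18.2 %.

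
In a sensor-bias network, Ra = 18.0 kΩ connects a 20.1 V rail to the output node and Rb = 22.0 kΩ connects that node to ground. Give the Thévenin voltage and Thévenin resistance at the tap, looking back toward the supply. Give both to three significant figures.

V_th is the open-circuit tap voltage: 20.1 × 22.0/(18.0 + 22.0) = 11.1 V.
With the supply zeroed, Ra and Rb appear in parallel from the tap: R_th = Ra‖Rb = (18.0 × 22.0)/40.00 = 9.90 kΩ.

V_th = 11.1 V, R_th = 9.90 kΩ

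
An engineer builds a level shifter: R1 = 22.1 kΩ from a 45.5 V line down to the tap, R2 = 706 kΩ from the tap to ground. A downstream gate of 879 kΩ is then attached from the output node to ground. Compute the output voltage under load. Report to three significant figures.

The load sits in parallel with R2: R2‖R_L = (706 × 879) / (706 + 879) = 391.5 kΩ.
V_out = 45.5 × 391.5 / (22.1 + 391.5) = 45.5 × 391.5/413.6 = 43.1 V.

V_out ≈ 43.1 V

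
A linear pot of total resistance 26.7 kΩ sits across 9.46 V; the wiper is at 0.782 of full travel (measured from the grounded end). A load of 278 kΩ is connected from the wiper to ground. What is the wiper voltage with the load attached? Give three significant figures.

V ≈ 7.28 V

The wiper splits the pot into (1−α)R = 5.821 kΩ above and αR = 20.88 kΩ below.
Lower section ‖ load = 19.42 kΩ.
V_wiper = 9.46 × 19.42/(5.821 + 19.42) = 7.28 V.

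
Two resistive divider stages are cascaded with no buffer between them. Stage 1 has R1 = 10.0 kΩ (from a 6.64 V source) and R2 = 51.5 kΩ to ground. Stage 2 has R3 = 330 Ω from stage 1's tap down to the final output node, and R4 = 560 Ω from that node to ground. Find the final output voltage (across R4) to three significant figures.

V_out ≈ 0.336 V

Stage 2 presents R3+R4 = 890.0 Ω as a load on stage 1's tap.
Stage 1's lower leg becomes R2‖(R3+R4) = 874.9 Ω, so V_mid = 6.64 × 874.9/10870 = 0.5342 V.
Stage 2 is itself unloaded: V_out = V_mid × R4/(R3+R4) = 0.5342 × 560/890.0 = 0.336 V.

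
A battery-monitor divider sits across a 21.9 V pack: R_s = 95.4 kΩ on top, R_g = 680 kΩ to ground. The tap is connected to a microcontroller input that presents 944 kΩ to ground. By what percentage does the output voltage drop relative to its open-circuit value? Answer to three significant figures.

Unloaded V = 21.9 × 680/775.4 = 19.206 V.
Loaded: R_g‖R_L = 395.3 kΩ, giving V = 21.9 × 395.3/490.7 = 17.642 V.
Drop = (19.206 − 17.642) / 19.206 = 8.14 %.

8.14 %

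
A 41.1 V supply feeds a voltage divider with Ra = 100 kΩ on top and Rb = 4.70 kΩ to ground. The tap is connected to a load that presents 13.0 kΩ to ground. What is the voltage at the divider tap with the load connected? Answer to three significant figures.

V_out ≈ 1.37 V

The load sits in parallel with Rb: Rb‖R_L = (4.70 × 13.0) / (4.70 + 13.0) = 3.452 kΩ.
V_out = 41.1 × 3.452 / (100 + 3.452) = 41.1 × 3.452/103.5 = 1.37 V.
(Unloaded it would have been 1.84 V.)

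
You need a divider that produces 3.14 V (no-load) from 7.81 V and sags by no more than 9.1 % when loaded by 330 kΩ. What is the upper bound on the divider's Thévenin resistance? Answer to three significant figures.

Loading drop = R_th/(R_th + R_L) ≤ 0.0910, so R_th ≤ R_L · ε/(1−ε) = 330 kΩ × 0.0910/0.9090 = 33.0 kΩ.
(Any R1, R2 with R2/(R1+R2) = 0.402 and R1‖R2 ≤ 33.0 kΩ will meet the spec.)

R_th ≤ 33.0 kΩ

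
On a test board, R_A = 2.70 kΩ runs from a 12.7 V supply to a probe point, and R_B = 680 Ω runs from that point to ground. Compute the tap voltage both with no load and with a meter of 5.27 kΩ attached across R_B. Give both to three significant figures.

Unloaded: 2.56 V; loaded: 2.32 V

Open-circuit: V = 12.7 × 680/(2700 + 680) = 2.56 V.
With the load, R_B becomes R_B‖R_L = 602.3 Ω, so V = 12.7 × 602.3/3302 = 2.32 V.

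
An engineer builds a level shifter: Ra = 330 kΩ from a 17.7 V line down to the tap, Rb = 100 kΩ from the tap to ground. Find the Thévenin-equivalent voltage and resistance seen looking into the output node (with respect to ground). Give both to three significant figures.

V_th is the open-circuit tap voltage: 17.7 × 100/(330 + 100) = 4.12 V.
With the supply zeroed, Ra and Rb appear in parallel from the tap: R_th = Ra‖Rb = (330 × 100)/430.0 = 76.7 kΩ.

V_th = 4.12 V, R_th = 76.7 kΩ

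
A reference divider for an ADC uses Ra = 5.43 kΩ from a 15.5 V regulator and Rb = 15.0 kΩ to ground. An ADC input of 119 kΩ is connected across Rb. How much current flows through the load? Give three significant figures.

I_L ≈ 0.0925 mA

Rb‖R_L = 13.32 kΩ; V_out = 15.5 × 13.32/18.75 = 11.01 V.
I_L = V_out / R_L = 11.01 / 119 kΩ = 0.0925 mA.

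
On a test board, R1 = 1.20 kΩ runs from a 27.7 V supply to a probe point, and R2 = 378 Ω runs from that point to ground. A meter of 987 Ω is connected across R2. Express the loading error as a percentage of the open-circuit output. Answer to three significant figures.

22.6 %

The divider's output (Thévenin) resistance is R1‖R2 = 287.5 Ω.
Fractional drop under load = R_th/(R_th + R_L) = 287.5 / (287.5 + 987) = 0.2255.
So the output falls by 22.6 %.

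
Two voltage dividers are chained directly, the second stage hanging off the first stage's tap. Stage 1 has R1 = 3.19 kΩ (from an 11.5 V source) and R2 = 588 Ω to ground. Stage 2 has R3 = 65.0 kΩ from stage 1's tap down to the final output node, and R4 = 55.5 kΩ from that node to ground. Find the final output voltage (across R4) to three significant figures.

Stage 2 presents R3+R4 = 120500 Ω as a load on stage 1's tap.
Stage 1's lower leg becomes R2‖(R3+R4) = 585.1 Ω, so V_mid = 11.5 × 585.1/3775 = 1.782 V.
Stage 2 is itself unloaded: V_out = V_mid × R4/(R3+R4) = 1.782 × 55500/120500 = 0.821 V.

V_out ≈ 0.821 V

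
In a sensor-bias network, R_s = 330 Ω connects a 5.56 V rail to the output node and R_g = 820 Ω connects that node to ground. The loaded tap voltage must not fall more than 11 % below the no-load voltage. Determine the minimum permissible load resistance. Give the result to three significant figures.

R_L(min) ≈ 1.90 kΩ

Output resistance R_th = R_s‖R_g = (330 × 820)/1150 = 235.3 Ω.
The fractional drop is R_th/(R_th + R_L); requiring this ≤ 0.110 gives R_L ≥ R_th(1/0.110 − 1) = 235.3 × 8.091 = 1.90 kΩ.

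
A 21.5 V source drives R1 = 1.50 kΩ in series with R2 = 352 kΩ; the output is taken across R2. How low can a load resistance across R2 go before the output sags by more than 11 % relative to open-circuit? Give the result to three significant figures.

R_L(min) ≈ 12.1 kΩ

Output resistance R_th = R1‖R2 = (1.50 × 352)/353.5 = 1.494 kΩ.
The fractional drop is R_th/(R_th + R_L); requiring this ≤ 0.110 gives R_L ≥ R_th(1/0.110 − 1) = 1.494 × 8.091 = 12.1 kΩ.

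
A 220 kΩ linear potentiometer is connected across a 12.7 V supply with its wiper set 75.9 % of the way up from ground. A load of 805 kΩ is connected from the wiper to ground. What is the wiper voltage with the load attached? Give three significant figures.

The wiper splits the pot into (1−α)R = 53.02 kΩ above and αR = 167.0 kΩ below.
Lower section ‖ load = 138.3 kΩ.
V_wiper = 12.7 × 138.3/(53.02 + 138.3) = 9.18 V.

V ≈ 9.18 V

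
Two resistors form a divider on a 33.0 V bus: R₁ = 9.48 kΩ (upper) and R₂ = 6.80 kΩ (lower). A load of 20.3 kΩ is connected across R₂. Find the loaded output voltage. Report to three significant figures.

V_out ≈ 11.5 V

The load sits in parallel with R₂: R₂‖R_L = (6.80 × 20.3) / (6.80 + 20.3) = 5.094 kΩ.
V_out = 33.0 × 5.094 / (9.48 + 5.094) = 33.0 × 5.094/14.57 = 11.5 V.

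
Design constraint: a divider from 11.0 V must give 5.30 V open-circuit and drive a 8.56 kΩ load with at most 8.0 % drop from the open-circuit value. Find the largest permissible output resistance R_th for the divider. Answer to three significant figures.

R_th ≤ 744 Ω

Loading drop = R_th/(R_th + R_L) ≤ 0.0800, so R_th ≤ R_L · ε/(1−ε) = 8.56 kΩ × 0.0800/0.9200 = 744 Ω.
(Any R1, R2 with R2/(R1+R2) = 0.482 and R1‖R2 ≤ 744 Ω will meet the spec.)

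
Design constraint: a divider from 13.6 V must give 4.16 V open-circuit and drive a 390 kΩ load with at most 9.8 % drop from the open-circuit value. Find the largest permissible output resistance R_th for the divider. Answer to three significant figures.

Loading drop = R_th/(R_th + R_L) ≤ 0.0980, so R_th ≤ R_L · ε/(1−ε) = 390 kΩ × 0.0980/0.9020 = 42.4 kΩ.

R_th ≤ 42.4 kΩ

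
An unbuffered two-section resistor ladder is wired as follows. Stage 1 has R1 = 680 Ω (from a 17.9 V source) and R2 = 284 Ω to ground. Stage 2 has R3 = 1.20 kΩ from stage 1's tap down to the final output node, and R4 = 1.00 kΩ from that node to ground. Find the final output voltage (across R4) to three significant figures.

Stage 2 presents R3+R4 = 2200 Ω as a load on stage 1's tap.
Stage 1's lower leg becomes R2‖(R3+R4) = 251.5 Ω, so V_mid = 17.9 × 251.5/931.5 = 4.833 V.
Stage 2 is itself unloaded: V_out = V_mid × R4/(R3+R4) = 4.833 × 1000/2200 = 2.20 V.

V_out ≈ 2.20 V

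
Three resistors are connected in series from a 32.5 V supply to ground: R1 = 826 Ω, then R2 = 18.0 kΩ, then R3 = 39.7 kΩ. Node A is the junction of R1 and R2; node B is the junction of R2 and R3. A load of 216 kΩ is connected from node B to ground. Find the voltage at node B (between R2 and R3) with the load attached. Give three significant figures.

At node B, R3 is in parallel with the load: R3‖R_L = 33540 Ω.
Below node A the resistance is R2 + (R3‖R_L) = 51540 Ω, so V_A = 32.5 × 51540/52360 = 31.99 V.
Then V_B = V_A × (R3‖R_L)/(R2 + R3‖R_L) = 31.99 × 33540/51540 = 20.8 V.

V ≈ 20.8 V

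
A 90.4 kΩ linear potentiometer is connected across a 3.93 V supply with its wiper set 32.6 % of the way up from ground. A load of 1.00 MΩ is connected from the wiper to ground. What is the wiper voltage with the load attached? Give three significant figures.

V ≈ 1.26 V

The wiper splits the pot into (1−α)R = 60.93 kΩ above and αR = 29.47 kΩ below.
Lower section ‖ load = 28.63 kΩ.
V_wiper = 3.93 × 28.63/(60.93 + 28.63) = 1.26 V.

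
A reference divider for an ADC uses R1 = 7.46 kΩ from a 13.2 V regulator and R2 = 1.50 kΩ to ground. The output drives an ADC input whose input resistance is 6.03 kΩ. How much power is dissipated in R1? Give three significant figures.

Total resistance from the source is R1 + (R2‖R_L) = 8.661 kΩ, so I = 13.2/8.661 kΩ = 1.524 mA.
P = I²·R1 = (1.524 mA)² × 7.46 kΩ = 17.3 mW.

P ≈ 17.3 mW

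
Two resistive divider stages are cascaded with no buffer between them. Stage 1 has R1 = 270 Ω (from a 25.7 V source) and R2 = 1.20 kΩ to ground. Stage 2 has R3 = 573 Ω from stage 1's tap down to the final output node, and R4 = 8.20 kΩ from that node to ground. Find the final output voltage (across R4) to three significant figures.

V_out ≈ 19.1 V

Stage 2 presents R3+R4 = 8773 Ω as a load on stage 1's tap.
Stage 1's lower leg becomes R2‖(R3+R4) = 1056 Ω, so V_mid = 25.7 × 1056/1326 = 20.47 V.
Stage 2 is itself unloaded: V_out = V_mid × R4/(R3+R4) = 20.47 × 8200/8773 = 19.1 V.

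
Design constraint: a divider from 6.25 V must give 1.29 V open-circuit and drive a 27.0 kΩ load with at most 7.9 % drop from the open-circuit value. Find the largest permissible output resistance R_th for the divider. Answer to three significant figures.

Loading drop = R_th/(R_th + R_L) ≤ 0.0790, so R_th ≤ R_L · ε/(1−ε) = 27.0 kΩ × 0.0790/0.9210 = 2.32 kΩ.

R_th ≤ 2.32 kΩ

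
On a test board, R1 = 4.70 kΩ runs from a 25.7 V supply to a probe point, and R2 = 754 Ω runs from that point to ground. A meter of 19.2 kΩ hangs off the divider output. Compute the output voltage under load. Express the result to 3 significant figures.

The load sits in parallel with R2: R2‖R_L = (754 × 19200) / (754 + 19200) = 725.5 Ω.
V_out = 25.7 × 725.5 / (4700 + 725.5) = 25.7 × 725.5/5426 = 3.44 V.
(Unloaded it would have been 3.55 V.)

V_out ≈ 3.44 V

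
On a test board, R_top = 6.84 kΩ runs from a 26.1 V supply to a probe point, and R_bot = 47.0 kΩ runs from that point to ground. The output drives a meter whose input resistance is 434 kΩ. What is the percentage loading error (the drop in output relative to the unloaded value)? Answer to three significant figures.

1.36 %

The divider's output (Thévenin) resistance is R_top‖R_bot = 5.971 kΩ.
Fractional drop under load = R_th/(R_th + R_L) = 5.971 / (5.971 + 434) = 0.01357.
So the output falls by 1.36 %.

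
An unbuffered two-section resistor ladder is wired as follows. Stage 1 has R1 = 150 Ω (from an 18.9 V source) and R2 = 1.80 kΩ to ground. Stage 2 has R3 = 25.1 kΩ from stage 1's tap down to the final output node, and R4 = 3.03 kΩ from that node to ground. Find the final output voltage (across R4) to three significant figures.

V_out ≈ 1.87 V

Stage 2 presents R3+R4 = 28130 Ω as a load on stage 1's tap.
Stage 1's lower leg becomes R2‖(R3+R4) = 1692 Ω, so V_mid = 18.9 × 1692/1842 = 17.36 V.
Stage 2 is itself unloaded: V_out = V_mid × R4/(R3+R4) = 17.36 × 3030/28130 = 1.87 V.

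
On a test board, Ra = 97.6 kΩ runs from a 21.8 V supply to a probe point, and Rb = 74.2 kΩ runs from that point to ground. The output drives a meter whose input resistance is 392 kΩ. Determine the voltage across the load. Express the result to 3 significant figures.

V_out ≈ 8.50 V

The load sits in parallel with Rb: Rb‖R_L = (74.2 × 392) / (74.2 + 392) = 62.39 kΩ.
V_out = 21.8 × 62.39 / (97.6 + 62.39) = 21.8 × 62.39/160.0 = 8.50 V.
(Unloaded it would have been 9.42 V.)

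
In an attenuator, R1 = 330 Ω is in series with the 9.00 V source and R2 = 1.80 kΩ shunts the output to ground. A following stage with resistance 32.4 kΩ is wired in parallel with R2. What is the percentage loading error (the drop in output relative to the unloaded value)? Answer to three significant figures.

The divider's output (Thévenin) resistance is R1‖R2 = 278.9 Ω.
Fractional drop under load = R_th/(R_th + R_L) = 278.9 / (278.9 + 32400) = 0.008534.
So the output falls by 0.853 %.

0.853 %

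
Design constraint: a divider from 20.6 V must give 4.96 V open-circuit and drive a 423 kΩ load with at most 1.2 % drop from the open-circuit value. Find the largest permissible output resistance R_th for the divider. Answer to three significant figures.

R_th ≤ 5.14 kΩ

Loading drop = R_th/(R_th + R_L) ≤ 0.0120, so R_th ≤ R_L · ε/(1−ε) = 423 kΩ × 0.0120/0.9880 = 5.14 kΩ.
(Any R1, R2 with R2/(R1+R2) = 0.241 and R1‖R2 ≤ 5.14 kΩ will meet the spec.)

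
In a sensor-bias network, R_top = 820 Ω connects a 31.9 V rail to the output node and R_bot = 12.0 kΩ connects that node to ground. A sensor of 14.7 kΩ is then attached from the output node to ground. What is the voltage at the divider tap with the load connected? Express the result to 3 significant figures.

The load sits in parallel with R_bot: R_bot‖R_L = (12000 × 14700) / (12000 + 14700) = 6607 Ω.
V_out = 31.9 × 6607 / (820 + 6607) = 31.9 × 6607/7427 = 28.4 V.

V_out ≈ 28.4 V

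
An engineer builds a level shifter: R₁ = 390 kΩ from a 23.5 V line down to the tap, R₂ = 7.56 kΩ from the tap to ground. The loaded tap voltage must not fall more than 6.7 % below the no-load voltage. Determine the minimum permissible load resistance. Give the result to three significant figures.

Output resistance R_th = R₁‖R₂ = (390 × 7.56)/397.6 = 7.416 kΩ.
The fractional drop is R_th/(R_th + R_L); requiring this ≤ 0.0670 gives R_L ≥ R_th(1/0.0670 − 1) = 7.416 × 13.93 = 103 kΩ.

R_L(min) ≈ 103 kΩ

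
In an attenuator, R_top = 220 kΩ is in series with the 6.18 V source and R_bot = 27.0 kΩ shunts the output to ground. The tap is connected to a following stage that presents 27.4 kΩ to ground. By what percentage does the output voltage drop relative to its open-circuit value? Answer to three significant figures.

46.7 %

Unloaded V = 6.18 × 27.0/247.0 = 0.6755 V.
Loaded: R_bot‖R_L = 13.60 kΩ, giving V = 6.18 × 13.60/233.6 = 0.3598 V.
Drop = (0.6755 − 0.3598) / 0.6755 = 46.7 %.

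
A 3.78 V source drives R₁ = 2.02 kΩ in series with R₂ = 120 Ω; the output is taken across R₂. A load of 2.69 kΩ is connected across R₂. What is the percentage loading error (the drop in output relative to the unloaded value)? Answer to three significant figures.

4.04 %

The divider's output (Thévenin) resistance is R₁‖R₂ = 113.3 Ω.
Fractional drop under load = R_th/(R_th + R_L) = 113.3 / (113.3 + 2690) = 0.04041.
So the output falls by 4.04 %.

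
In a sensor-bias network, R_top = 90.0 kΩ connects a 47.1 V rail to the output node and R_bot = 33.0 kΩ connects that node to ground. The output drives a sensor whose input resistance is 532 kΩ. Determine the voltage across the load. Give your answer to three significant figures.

The load sits in parallel with R_bot: R_bot‖R_L = (33.0 × 532) / (33.0 + 532) = 31.07 kΩ.
V_out = 47.1 × 31.07 / (90.0 + 31.07) = 47.1 × 31.07/121.1 = 12.1 V.

V_out ≈ 12.1 V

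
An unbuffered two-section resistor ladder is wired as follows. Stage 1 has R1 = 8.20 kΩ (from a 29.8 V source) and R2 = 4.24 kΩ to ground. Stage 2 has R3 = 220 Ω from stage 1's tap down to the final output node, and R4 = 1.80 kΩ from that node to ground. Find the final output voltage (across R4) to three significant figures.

V_out ≈ 3.80 V

Stage 2 presents R3+R4 = 2020 Ω as a load on stage 1's tap.
Stage 1's lower leg becomes R2‖(R3+R4) = 1368 Ω, so V_mid = 29.8 × 1368/9568 = 4.261 V.
Stage 2 is itself unloaded: V_out = V_mid × R4/(R3+R4) = 4.261 × 1800/2020 = 3.80 V.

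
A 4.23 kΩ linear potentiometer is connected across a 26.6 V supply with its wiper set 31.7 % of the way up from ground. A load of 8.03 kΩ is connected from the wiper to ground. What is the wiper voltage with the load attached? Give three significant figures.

The wiper splits the pot into (1−α)R = 2.889 kΩ above and αR = 1.341 kΩ below.
Lower section ‖ load = 1.149 kΩ.
V_wiper = 26.6 × 1.149/(2.889 + 1.149) = 7.57 V.

V ≈ 7.57 V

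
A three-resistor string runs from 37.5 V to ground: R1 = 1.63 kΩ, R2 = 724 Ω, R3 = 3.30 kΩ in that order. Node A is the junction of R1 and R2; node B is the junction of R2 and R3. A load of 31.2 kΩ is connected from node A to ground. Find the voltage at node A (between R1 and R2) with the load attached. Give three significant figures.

V ≈ 25.7 V

Below node A the series string R2+R3 = 4024 Ω sits in parallel with the 31200 Ω load: 3564 Ω.
V_A = 37.5 × 3564/(1630 + 3564) = 25.7 V.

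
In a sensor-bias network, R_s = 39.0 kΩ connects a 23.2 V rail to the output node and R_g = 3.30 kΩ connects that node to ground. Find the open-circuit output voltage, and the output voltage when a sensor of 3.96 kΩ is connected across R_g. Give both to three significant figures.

Unloaded: 1.81 V; loaded: 1.02 V

Open-circuit: V = 23.2 × 3.30/(39.0 + 3.30) = 1.81 V.
With the load, R_g becomes R_g‖R_L = 1.800 kΩ, so V = 23.2 × 1.800/40.80 = 1.02 V.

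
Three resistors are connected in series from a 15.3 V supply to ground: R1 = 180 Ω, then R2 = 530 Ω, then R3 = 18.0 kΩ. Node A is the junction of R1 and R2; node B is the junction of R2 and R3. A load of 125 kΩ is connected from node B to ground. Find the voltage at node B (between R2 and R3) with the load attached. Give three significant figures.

V ≈ 14.6 V

At node B, R3 is in parallel with the load: R3‖R_L = 15730 Ω.
Below node A the resistance is R2 + (R3‖R_L) = 16260 Ω, so V_A = 15.3 × 16260/16440 = 15.13 V.
Then V_B = V_A × (R3‖R_L)/(R2 + R3‖R_L) = 15.13 × 15730/16260 = 14.6 V.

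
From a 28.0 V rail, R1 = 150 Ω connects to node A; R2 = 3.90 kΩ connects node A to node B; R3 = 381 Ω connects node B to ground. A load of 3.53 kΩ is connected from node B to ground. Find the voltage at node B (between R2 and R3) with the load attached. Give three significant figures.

At node B, R3 is in parallel with the load: R3‖R_L = 343.9 Ω.
Below node A the resistance is R2 + (R3‖R_L) = 4244 Ω, so V_A = 28.0 × 4244/4394 = 27.04 V.
Then V_B = V_A × (R3‖R_L)/(R2 + R3‖R_L) = 27.04 × 343.9/4244 = 2.19 V.

V ≈ 2.19 V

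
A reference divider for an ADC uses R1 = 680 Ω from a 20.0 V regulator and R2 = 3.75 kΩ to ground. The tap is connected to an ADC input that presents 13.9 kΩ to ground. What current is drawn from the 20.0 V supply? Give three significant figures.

R2‖R_L = 2953 Ω, so the source sees R1 + R2‖R_L = 3633 Ω.
I = 20.0 V / 3633 Ω = 5.50 mA.

I ≈ 5.50 mA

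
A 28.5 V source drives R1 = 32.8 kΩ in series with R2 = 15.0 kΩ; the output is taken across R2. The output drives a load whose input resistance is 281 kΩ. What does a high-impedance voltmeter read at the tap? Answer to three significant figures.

The load sits in parallel with R2: R2‖R_L = (15.0 × 281) / (15.0 + 281) = 14.24 kΩ.
V_out = 28.5 × 14.24 / (32.8 + 14.24) = 28.5 × 14.24/47.04 = 8.63 V.

V_out ≈ 8.63 V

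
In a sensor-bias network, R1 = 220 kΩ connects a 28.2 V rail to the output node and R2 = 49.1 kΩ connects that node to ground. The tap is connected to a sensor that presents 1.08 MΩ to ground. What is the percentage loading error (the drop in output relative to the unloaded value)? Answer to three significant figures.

The divider's output (Thévenin) resistance is R1‖R2 = 40.14 kΩ.
Fractional drop under load = R_th/(R_th + R_L) = 40.14 / (40.14 + 1080) = 0.03584.
So the output falls by 3.58 %.

3.58 %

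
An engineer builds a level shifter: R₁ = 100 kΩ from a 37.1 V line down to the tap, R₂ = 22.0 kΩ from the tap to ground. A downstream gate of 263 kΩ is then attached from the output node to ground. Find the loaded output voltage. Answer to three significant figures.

The load sits in parallel with R₂: R₂‖R_L = (22.0 × 263) / (22.0 + 263) = 20.30 kΩ.
V_out = 37.1 × 20.30 / (100 + 20.30) = 37.1 × 20.30/120.3 = 6.26 V.

V_out ≈ 6.26 V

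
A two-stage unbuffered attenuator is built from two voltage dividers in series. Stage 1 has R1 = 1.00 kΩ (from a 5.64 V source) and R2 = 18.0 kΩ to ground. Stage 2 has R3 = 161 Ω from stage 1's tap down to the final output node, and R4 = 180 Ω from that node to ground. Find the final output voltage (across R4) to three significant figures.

Stage 2 presents R3+R4 = 341.0 Ω as a load on stage 1's tap.
Stage 1's lower leg becomes R2‖(R3+R4) = 334.7 Ω, so V_mid = 5.64 × 334.7/1335 = 1.414 V.
Stage 2 is itself unloaded: V_out = V_mid × R4/(R3+R4) = 1.414 × 180/341.0 = 0.747 V.

V_out ≈ 0.747 V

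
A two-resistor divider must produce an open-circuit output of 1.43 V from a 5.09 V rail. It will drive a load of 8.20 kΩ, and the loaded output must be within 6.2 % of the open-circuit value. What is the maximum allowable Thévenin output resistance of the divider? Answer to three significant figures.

Loading drop = R_th/(R_th + R_L) ≤ 0.0620, so R_th ≤ R_L · ε/(1−ε) = 8.20 kΩ × 0.0620/0.9380 = 542 Ω.
(Any R1, R2 with R2/(R1+R2) = 0.281 and R1‖R2 ≤ 542 Ω will meet the spec.)

R_th ≤ 542 Ω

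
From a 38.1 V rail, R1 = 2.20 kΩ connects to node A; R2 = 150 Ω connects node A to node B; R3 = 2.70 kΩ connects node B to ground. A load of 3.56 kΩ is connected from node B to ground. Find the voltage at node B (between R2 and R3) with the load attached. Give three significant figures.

V ≈ 15.1 V

At node B, R3 is in parallel with the load: R3‖R_L = 1535 Ω.
Below node A the resistance is R2 + (R3‖R_L) = 1685 Ω, so V_A = 38.1 × 1685/3885 = 16.53 V.
Then V_B = V_A × (R3‖R_L)/(R2 + R3‖R_L) = 16.53 × 1535/1685 = 15.1 V.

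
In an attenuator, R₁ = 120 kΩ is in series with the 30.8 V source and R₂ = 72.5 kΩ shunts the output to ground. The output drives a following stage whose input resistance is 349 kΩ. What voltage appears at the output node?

V_out ≈ 10.3 V

The load sits in parallel with R₂: R₂‖R_L = (72.5 × 349) / (72.5 + 349) = 60.03 kΩ.
V_out = 30.8 × 60.03 / (120 + 60.03) = 30.8 × 60.03/180.0 = 10.3 V.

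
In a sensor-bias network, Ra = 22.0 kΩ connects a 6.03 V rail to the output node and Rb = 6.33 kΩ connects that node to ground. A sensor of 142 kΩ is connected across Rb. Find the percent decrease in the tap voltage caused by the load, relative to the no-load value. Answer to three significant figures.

The divider's output (Thévenin) resistance is Ra‖Rb = 4.916 kΩ.
Fractional drop under load = R_th/(R_th + R_L) = 4.916 / (4.916 + 142) = 0.03346.
So the output falls by 3.35 %.

3.35 %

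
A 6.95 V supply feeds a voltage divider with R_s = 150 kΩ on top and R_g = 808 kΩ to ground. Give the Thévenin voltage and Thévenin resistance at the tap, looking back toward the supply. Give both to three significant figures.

V_th is the open-circuit tap voltage: 6.95 × 808/(150 + 808) = 5.86 V.
With the supply zeroed, R_s and R_g appear in parallel from the tap: R_th = R_s‖R_g = (150 × 808)/958.0 = 127 kΩ.

V_th = 5.86 V, R_th = 127 kΩ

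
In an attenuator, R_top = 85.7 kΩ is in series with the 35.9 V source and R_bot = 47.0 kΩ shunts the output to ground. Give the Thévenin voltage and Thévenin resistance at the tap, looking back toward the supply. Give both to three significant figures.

V_th is the open-circuit tap voltage: 35.9 × 47.0/(85.7 + 47.0) = 12.7 V.
With the supply zeroed, R_top and R_bot appear in parallel from the tap: R_th = R_top‖R_bot = (85.7 × 47.0)/132.7 = 30.4 kΩ.

V_th = 12.7 V, R_th = 30.4 kΩ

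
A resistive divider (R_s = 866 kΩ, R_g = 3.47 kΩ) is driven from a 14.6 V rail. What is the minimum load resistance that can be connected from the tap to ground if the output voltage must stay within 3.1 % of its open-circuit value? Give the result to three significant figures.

R_L(min) ≈ 108 kΩ

Output resistance R_th = R_s‖R_g = (866 × 3.47)/869.5 = 3.456 kΩ.
The fractional drop is R_th/(R_th + R_L); requiring this ≤ 0.0310 gives R_L ≥ R_th(1/0.0310 − 1) = 3.456 × 31.26 = 108 kΩ.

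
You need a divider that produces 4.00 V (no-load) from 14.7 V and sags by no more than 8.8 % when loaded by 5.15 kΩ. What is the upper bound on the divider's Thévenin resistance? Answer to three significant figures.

Loading drop = R_th/(R_th + R_L) ≤ 0.0880, so R_th ≤ R_L · ε/(1−ε) = 5.15 kΩ × 0.0880/0.9120 = 497 Ω.
(Any R1, R2 with R2/(R1+R2) = 0.272 and R1‖R2 ≤ 497 Ω will meet the spec.)

R_th ≤ 497 Ω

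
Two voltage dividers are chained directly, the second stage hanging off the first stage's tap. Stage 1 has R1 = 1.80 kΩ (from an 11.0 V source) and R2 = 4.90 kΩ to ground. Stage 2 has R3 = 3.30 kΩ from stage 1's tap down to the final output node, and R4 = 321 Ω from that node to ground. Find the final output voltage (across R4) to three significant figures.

Stage 2 presents R3+R4 = 3621 Ω as a load on stage 1's tap.
Stage 1's lower leg becomes R2‖(R3+R4) = 2082 Ω, so V_mid = 11.0 × 2082/3882 = 5.900 V.
Stage 2 is itself unloaded: V_out = V_mid × R4/(R3+R4) = 5.900 × 321/3621 = 0.523 V.

V_out ≈ 0.523 V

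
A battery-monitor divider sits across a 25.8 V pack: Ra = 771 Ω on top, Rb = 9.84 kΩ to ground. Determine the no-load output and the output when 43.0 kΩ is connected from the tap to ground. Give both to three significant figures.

Open-circuit: V = 25.8 × 9840/(771 + 9840) = 23.9 V.
With the load, Rb becomes Rb‖R_L = 8008 Ω, so V = 25.8 × 8008/8779 = 23.5 V.

Unloaded: 23.9 V; loaded: 23.5 V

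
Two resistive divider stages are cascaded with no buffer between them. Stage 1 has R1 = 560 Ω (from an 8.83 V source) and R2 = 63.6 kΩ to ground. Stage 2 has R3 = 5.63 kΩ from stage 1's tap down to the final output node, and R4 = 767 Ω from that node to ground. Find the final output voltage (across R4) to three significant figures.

V_out ≈ 0.966 V

Stage 2 presents R3+R4 = 6397 Ω as a load on stage 1's tap.
Stage 1's lower leg becomes R2‖(R3+R4) = 5812 Ω, so V_mid = 8.83 × 5812/6372 = 8.054 V.
Stage 2 is itself unloaded: V_out = V_mid × R4/(R3+R4) = 8.054 × 767/6397 = 0.966 V.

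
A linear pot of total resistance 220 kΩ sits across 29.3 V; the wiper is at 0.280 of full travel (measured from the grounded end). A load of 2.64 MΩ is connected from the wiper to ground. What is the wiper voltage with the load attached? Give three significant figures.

V ≈ 8.07 V

The wiper splits the pot into (1−α)R = 158.4 kΩ above and αR = 61.60 kΩ below.
Lower section ‖ load = 60.20 kΩ.
V_wiper = 29.3 × 60.20/(158.4 + 60.20) = 8.07 V.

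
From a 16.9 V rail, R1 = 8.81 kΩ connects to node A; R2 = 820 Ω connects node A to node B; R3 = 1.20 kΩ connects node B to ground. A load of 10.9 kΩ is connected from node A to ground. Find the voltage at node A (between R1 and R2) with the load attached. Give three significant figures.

V ≈ 2.74 V

Below node A the series string R2+R3 = 2020 Ω sits in parallel with the 10900 Ω load: 1704 Ω.
V_A = 16.9 × 1704/(8810 + 1704) = 2.74 V.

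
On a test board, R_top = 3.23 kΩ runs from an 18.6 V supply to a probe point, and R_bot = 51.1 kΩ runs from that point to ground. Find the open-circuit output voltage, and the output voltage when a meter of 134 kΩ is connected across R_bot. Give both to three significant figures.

Unloaded: 17.5 V; loaded: 17.1 V

Open-circuit: V = 18.6 × 51.1/(3.23 + 51.1) = 17.5 V.
With the load, R_bot becomes R_bot‖R_L = 36.99 kΩ, so V = 18.6 × 36.99/40.22 = 17.1 V.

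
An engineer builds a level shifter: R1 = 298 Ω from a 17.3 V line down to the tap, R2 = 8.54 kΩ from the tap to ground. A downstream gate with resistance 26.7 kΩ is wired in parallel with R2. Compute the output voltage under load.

V_out ≈ 16.5 V

The load sits in parallel with R2: R2‖R_L = (8540 × 26700) / (8540 + 26700) = 6470 Ω.
V_out = 17.3 × 6470 / (298 + 6470) = 17.3 × 6470/6768 = 16.5 V.
(Unloaded it would have been 16.7 V.)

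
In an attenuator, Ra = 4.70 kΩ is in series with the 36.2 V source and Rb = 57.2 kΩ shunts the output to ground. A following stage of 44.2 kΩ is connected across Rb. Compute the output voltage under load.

The load sits in parallel with Rb: Rb‖R_L = (57.2 × 44.2) / (57.2 + 44.2) = 24.93 kΩ.
V_out = 36.2 × 24.93 / (4.70 + 24.93) = 36.2 × 24.93/29.63 = 30.5 V.
(Unloaded it would have been 33.5 V.)

V_out ≈ 30.5 V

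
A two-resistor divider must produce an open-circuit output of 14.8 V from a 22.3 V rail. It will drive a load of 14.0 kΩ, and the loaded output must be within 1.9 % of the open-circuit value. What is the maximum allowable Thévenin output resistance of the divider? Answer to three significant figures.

R_th ≤ 271 Ω

Loading drop = R_th/(R_th + R_L) ≤ 0.0190, so R_th ≤ R_L · ε/(1−ε) = 14.0 kΩ × 0.0190/0.9810 = 271 Ω.
(Any R1, R2 with R2/(R1+R2) = 0.664 and R1‖R2 ≤ 271 Ω will meet the spec.)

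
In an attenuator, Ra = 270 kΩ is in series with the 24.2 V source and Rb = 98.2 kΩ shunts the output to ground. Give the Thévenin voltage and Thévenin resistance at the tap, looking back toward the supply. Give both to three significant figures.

V_th is the open-circuit tap voltage: 24.2 × 98.2/(270 + 98.2) = 6.45 V.
With the supply zeroed, Ra and Rb appear in parallel from the tap: R_th = Ra‖Rb = (270 × 98.2)/368.2 = 72.0 kΩ.

V_th = 6.45 V, R_th = 72.0 kΩ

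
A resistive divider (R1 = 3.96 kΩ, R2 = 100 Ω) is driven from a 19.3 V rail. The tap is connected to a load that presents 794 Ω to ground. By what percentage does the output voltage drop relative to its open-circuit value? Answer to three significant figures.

10.9 %

Unloaded V = 19.3 × 100/4060 = 0.47537 V.
Loaded: R2‖R_L = 88.81 Ω, giving V = 19.3 × 88.81/4049 = 0.42336 V.
Drop = (0.47537 − 0.42336) / 0.47537 = 10.9 %.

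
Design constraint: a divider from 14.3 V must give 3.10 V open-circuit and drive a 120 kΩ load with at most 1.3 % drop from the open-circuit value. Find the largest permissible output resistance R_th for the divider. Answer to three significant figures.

Loading drop = R_th/(R_th + R_L) ≤ 0.0130, so R_th ≤ R_L · ε/(1−ε) = 120 kΩ × 0.0130/0.9870 = 1.58 kΩ.

R_th ≤ 1.58 kΩ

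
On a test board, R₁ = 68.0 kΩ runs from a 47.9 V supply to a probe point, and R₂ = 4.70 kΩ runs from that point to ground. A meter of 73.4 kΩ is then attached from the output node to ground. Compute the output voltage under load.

V_out ≈ 2.92 V

The load sits in parallel with R₂: R₂‖R_L = (4.70 × 73.4) / (4.70 + 73.4) = 4.417 kΩ.
V_out = 47.9 × 4.417 / (68.0 + 4.417) = 47.9 × 4.417/72.42 = 2.92 V.
(Unloaded it would have been 3.10 V.)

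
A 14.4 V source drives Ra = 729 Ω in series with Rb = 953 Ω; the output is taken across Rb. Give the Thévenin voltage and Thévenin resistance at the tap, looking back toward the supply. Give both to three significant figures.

V_th = 8.16 V, R_th = 413 Ω

V_th is the open-circuit tap voltage: 14.4 × 953/(729 + 953) = 8.16 V.
With the supply zeroed, Ra and Rb appear in parallel from the tap: R_th = Ra‖Rb = (729 × 953)/1682 = 413 Ω.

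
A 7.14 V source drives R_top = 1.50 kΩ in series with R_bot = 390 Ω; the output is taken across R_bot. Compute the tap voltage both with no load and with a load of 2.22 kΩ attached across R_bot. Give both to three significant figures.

Unloaded: 1.47 V; loaded: 1.29 V

Open-circuit: V = 7.14 × 390/(1500 + 390) = 1.47 V.
With the load, R_bot becomes R_bot‖R_L = 331.7 Ω, so V = 7.14 × 331.7/1832 = 1.29 V.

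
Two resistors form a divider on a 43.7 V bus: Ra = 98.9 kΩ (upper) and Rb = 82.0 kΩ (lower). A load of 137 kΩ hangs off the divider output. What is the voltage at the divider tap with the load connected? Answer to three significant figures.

V_out ≈ 14.9 V

The load sits in parallel with Rb: Rb‖R_L = (82.0 × 137) / (82.0 + 137) = 51.30 kΩ.
V_out = 43.7 × 51.30 / (98.9 + 51.30) = 43.7 × 51.30/150.2 = 14.9 V.
(Unloaded it would have been 19.8 V.)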